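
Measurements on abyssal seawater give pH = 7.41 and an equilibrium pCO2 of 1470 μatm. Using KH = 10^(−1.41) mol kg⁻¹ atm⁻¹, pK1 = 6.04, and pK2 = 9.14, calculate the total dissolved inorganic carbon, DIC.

DIC = 1.42 mmol/kg

[CO2*] = KH · pCO2 = 10^(−1.41) × 1470×10^-6 = 5.719×10^-5 mol/kg
α₀ = 1/(1 + K1/[H⁺] + K1K2/[H⁺]²) = 1/(1 + 10^+1.37 + 10^-0.36) = 0.04019
DIC = [CO2*]/α₀ = 5.719×10^-5 / 0.04019 = 1.42 mmol/kg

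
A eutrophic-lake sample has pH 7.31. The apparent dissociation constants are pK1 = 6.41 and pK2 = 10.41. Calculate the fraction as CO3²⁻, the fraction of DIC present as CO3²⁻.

α₂ = 1 / (1 + [H⁺]/K2 + [H⁺]²/(K1K2)) = 1 / (1 + 10^+3.10 + 10^+2.20)
   = 1 / (1 + 1258.9 + 158.49) = 1/1418.4 = 0.0007050

α₂ = 0.000705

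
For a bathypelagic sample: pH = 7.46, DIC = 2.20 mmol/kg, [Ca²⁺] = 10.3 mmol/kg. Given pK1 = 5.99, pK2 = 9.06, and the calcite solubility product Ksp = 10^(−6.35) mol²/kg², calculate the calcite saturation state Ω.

Ω = 1.20

α₂ = 1 / (1 + [H⁺]/K2 + [H⁺]²/(K1K2)) = 1 / (1 + 10^+1.60 + 10^+0.13)
   = 1 / (1 + 39.811 + 1.3490) = 1/42.160 = 0.02372
[CO3²⁻] = α₂ × DIC = 0.02372 × 2.20 = 0.05218 mmol/kg
Ksp = 10^(−6.35) = 4.467×10^-7
Ω = [Ca²⁺][CO3²⁻]/Ksp = (10.3×10^-3)(5.218×10^-5) / 4.467×10^-7 = 1.20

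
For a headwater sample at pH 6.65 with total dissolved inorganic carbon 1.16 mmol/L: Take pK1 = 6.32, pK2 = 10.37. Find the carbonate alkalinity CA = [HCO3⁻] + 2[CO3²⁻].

CA = [HCO3⁻] + 2[CO3²⁻] = (α₁ + 2α₂)·DIC
At pH 6.65: [H⁺]/K1 = 10^-0.33 = 0.46774, K2/[H⁺] = 10^-3.72 = 0.00019055
α₁ = 1/(1 + 0.46774 + 0.00019055) = 1/1.4679 = 0.6812; α₂ = α₁·K2/[H⁺] = 0.0001298
α₁ + 2α₂ = 0.6815
CA = 0.6815 × 1.16 = 0.791 mmol/L

CA = 0.791 mmol/L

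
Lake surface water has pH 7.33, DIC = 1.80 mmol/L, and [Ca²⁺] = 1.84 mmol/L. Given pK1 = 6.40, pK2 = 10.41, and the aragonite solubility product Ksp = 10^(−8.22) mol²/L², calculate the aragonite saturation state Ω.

Ω = 0.409

α₂ = 1 / (1 + [H⁺]/K2 + [H⁺]²/(K1K2)) = 1 / (1 + 10^+3.08 + 10^+2.15)
   = 1 / (1 + 1202.3 + 141.25) = 1/1344.5 = 0.0007438
[CO3²⁻] = α₂ × DIC = 0.0007438 × 1.80 = 0.001339 mmol/L = 1.339 μmol/L
Ksp = 10^(−8.22) = 6.026×10^-9
Ω = [Ca²⁺][CO3²⁻]/Ksp = (1.84×10^-3)(1.339×10^-6) / 6.026×10^-9 = 0.409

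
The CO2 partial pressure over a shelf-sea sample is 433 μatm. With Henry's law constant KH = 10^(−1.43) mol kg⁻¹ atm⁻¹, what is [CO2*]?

[CO2*] = 16.1 μmol/kg

KH = 10^(−1.43) = 3.715×10^-2 mol kg⁻¹ atm⁻¹
[CO2*] = KH · pCO2 = 3.715×10^-2 × 433×10^-6 atm = 1.61×10^-5 mol/kg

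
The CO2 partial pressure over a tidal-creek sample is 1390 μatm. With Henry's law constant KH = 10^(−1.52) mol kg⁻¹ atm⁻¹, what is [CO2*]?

[CO2*] = 42.0 μmol/kg

KH = 10^(−1.52) = 3.020×10^-2 mol kg⁻¹ atm⁻¹
[CO2*] = KH · pCO2 = 3.020×10^-2 × 1390×10^-6 atm = 4.20×10^-5 mol/kg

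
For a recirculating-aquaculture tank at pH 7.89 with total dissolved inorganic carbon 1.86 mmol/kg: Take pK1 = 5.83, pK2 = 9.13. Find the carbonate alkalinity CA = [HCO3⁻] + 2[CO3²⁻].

CA = [HCO3⁻] + 2[CO3²⁻] = (α₁ + 2α₂)·DIC
At pH 7.89: [H⁺]/K1 = 10^-2.06 = 0.0087096, K2/[H⁺] = 10^-1.24 = 0.057544
α₁ = 1/(1 + 0.0087096 + 0.057544) = 1/1.0663 = 0.9379; α₂ = α₁·K2/[H⁺] = 0.05397
α₁ + 2α₂ = 1.0458
CA = 1.0458 × 1.86 = 1.95 mmol/kg

CA = 1.95 mmol/kg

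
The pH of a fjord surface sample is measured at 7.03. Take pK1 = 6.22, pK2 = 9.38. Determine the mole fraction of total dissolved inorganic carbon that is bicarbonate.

α₁ = 0.863

α₁ = 1 / (1 + [H⁺]/K1 + K2/[H⁺]) = 1 / (1 + 10^-0.81 + 10^-2.35)
   = 1 / (1 + 0.15488 + 0.0044668) = 1/1.1593 = 0.8626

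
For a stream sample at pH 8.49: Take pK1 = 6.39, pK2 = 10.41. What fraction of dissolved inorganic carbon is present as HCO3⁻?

α₁ = 1 / (1 + [H⁺]/K1 + K2/[H⁺]) = 1 / (1 + 10^-2.10 + 10^-1.92)
   = 1 / (1 + 0.0079433 + 0.012023) = 1/1.0200 = 0.9804

α₁ = 0.980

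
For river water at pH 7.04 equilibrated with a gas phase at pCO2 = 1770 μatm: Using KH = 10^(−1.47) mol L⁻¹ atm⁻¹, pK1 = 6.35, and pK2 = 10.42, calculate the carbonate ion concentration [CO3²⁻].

[CO2*] = KH · pCO2 = 10^(−1.47) × 1770×10^-6 = 5.998×10^-5 mol/L
α₀ = 1/(1 + K1/[H⁺] + K1K2/[H⁺]²) = 1/(1 + 10^+0.69 + 10^-2.69) = 0.1695
DIC = [CO2*]/α₀ = 5.998×10^-5 / 0.1695 = 0.3538 mmol/L
[CO3²⁻] = α₂·DIC; α₂ = 0.0003461, so [CO3²⁻] = 0.0003461 × 0.3538 = 0.000122 mmol/L = 0.122 μmol/L

[CO3²⁻] = 0.122 μmol/L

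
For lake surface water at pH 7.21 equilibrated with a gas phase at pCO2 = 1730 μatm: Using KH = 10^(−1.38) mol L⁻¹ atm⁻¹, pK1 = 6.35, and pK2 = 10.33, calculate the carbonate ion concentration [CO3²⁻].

[CO2*] = KH · pCO2 = 10^(−1.38) × 1730×10^-6 = 7.212×10^-5 mol/L
α₀ = 1/(1 + K1/[H⁺] + K1K2/[H⁺]²) = 1/(1 + 10^+0.86 + 10^-2.26) = 0.1212
DIC = [CO2*]/α₀ = 7.212×10^-5 / 0.1212 = 0.5950 mmol/L
[CO3²⁻] = α₂·DIC; α₂ = 0.0006661, so [CO3²⁻] = 0.0006661 × 0.5950 = 0.000396 mmol/L = 0.396 μmol/L

[CO3²⁻] = 0.396 μmol/L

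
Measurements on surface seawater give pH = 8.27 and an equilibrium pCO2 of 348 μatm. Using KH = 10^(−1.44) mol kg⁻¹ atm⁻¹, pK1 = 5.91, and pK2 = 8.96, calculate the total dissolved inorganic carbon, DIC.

DIC = 3.50 mmol/kg

[CO2*] = KH · pCO2 = 10^(−1.44) × 348×10^-6 = 1.264×10^-5 mol/kg
α₀ = 1/(1 + K1/[H⁺] + K1K2/[H⁺]²) = 1/(1 + 10^+2.36 + 10^+1.67) = 0.003612
DIC = [CO2*]/α₀ = 1.264×10^-5 / 0.003612 = 3.50 mmol/kg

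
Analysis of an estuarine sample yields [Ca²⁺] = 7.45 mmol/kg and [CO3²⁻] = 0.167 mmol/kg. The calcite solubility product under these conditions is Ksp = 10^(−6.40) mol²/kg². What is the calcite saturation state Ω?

Ksp = 10^(−6.40) = 3.981×10^-7
Ω = [Ca²⁺][CO3²⁻]/Ksp = (7.45×10^-3)(0.167×10^-3) / 3.981×10^-7 = 3.13

Ω = 3.13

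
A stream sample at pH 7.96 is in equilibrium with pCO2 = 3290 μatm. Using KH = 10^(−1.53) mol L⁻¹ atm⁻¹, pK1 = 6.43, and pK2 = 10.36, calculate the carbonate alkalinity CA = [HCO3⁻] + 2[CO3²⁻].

[CO2*] = KH · pCO2 = 10^(−1.53) × 3290×10^-6 = 9.709×10^-5 mol/L
α₀ = 1/(1 + K1/[H⁺] + K1K2/[H⁺]²) = 1/(1 + 10^+1.53 + 10^-0.87) = 0.02856
DIC = [CO2*]/α₀ = 9.709×10^-5 / 0.02856 = 3.400 mmol/L
CA = (α₁ + 2α₂)·DIC = (0.9676 + 2×0.003852) × 3.400 = 3.32 mmol/L

CA = 3.32 mmol/L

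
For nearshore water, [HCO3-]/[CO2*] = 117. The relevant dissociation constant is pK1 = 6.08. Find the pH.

From K1 = [H⁺][HCO3-]/[CO2*]:  pH = pK1 + log₁₀([HCO3-]/[CO2*])
log₁₀(117) = +2.068
pH = 6.08 + (+2.068) = 8.15

pH = 8.15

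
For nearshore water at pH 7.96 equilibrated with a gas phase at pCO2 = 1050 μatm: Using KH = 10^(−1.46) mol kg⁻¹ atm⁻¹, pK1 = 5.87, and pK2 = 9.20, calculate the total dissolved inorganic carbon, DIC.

[CO2*] = KH · pCO2 = 10^(−1.46) × 1050×10^-6 = 3.641×10^-5 mol/kg
α₀ = 1/(1 + K1/[H⁺] + K1K2/[H⁺]²) = 1/(1 + 10^+2.09 + 10^+0.85) = 0.007627
DIC = [CO2*]/α₀ = 3.641×10^-5 / 0.007627 = 4.77 mmol/kg

DIC = 4.77 mmol/kg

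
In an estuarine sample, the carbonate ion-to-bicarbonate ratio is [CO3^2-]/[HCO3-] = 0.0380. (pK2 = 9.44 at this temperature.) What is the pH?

From K2 = [H⁺][CO3^2-]/[HCO3-]:  pH = pK2 + log₁₀([CO3^2-]/[HCO3-])
log₁₀(0.0380) = -1.420
pH = 9.44 + (-1.420) = 8.02

pH = 8.02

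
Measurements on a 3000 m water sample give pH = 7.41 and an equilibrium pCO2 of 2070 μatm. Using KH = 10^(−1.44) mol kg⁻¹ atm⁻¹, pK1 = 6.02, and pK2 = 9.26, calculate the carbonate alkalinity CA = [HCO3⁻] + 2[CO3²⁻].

CA = 1.90 mmol/kg

[CO2*] = KH · pCO2 = 10^(−1.44) × 2070×10^-6 = 7.516×10^-5 mol/kg
α₀ = 1/(1 + K1/[H⁺] + K1K2/[H⁺]²) = 1/(1 + 10^+1.39 + 10^-0.46) = 0.03862
DIC = [CO2*]/α₀ = 7.516×10^-5 / 0.03862 = 1.946 mmol/kg
CA = (α₁ + 2α₂)·DIC = (0.9480 + 2×0.01339) × 1.946 = 1.90 mmol/kg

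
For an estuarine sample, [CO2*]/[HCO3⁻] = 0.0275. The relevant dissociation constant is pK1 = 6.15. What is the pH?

pH = 7.71

From K1 = [H⁺][HCO3⁻]/[CO2*]:  pH = pK1 − log₁₀([CO2*]/[HCO3⁻])
log₁₀(0.0275) = -1.561
pH = 6.15 − (-1.561) = 7.71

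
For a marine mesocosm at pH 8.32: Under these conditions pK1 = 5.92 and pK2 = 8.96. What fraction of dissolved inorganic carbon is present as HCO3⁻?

α₁ = 1 / (1 + [H⁺]/K1 + K2/[H⁺]) = 1 / (1 + 10^-2.40 + 10^-0.64)
   = 1 / (1 + 0.0039811 + 0.22909) = 1/1.2331 = 0.8110

α₁ = 0.811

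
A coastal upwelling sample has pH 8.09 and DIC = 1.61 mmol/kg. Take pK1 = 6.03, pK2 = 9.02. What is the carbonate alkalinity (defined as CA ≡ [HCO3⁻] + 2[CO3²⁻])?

CA = [HCO3⁻] + 2[CO3²⁻] = (α₁ + 2α₂)·DIC
At pH 8.09: [H⁺]/K1 = 10^-2.06 = 0.0087096, K2/[H⁺] = 10^-0.93 = 0.11749
α₁ = 1/(1 + 0.0087096 + 0.11749) = 1/1.1262 = 0.8879; α₂ = α₁·K2/[H⁺] = 0.1043
α₁ + 2α₂ = 1.0966
CA = 1.0966 × 1.61 = 1.77 mmol/kg

CA = 1.77 mmol/kg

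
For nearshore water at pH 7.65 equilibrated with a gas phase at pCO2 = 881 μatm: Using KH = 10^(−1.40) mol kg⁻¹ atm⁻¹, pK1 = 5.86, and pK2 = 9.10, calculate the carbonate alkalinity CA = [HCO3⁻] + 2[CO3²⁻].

CA = 2.32 mmol/kg

[CO2*] = KH · pCO2 = 10^(−1.40) × 881×10^-6 = 3.507×10^-5 mol/kg
α₀ = 1/(1 + K1/[H⁺] + K1K2/[H⁺]²) = 1/(1 + 10^+1.79 + 10^+0.34) = 0.01542
DIC = [CO2*]/α₀ = 3.507×10^-5 / 0.01542 = 2.274 mmol/kg
CA = (α₁ + 2α₂)·DIC = (0.9508 + 2×0.03374) × 2.274 = 2.32 mmol/kg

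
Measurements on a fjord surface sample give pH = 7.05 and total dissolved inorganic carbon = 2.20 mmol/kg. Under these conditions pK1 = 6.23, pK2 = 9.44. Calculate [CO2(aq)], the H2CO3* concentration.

[CO2*] = 0.288 mmol/kg

α₀ = 1 / (1 + K1/[H⁺] + K1K2/[H⁺]²) = 1 / (1 + 10^+0.82 + 10^-1.57)
   = 1 / (1 + 6.6069 + 0.026915) = 1/7.6338 = 0.1310
[CO2*] = α₀ × DIC = 0.1310 × 2.20 = 0.288 mmol/kg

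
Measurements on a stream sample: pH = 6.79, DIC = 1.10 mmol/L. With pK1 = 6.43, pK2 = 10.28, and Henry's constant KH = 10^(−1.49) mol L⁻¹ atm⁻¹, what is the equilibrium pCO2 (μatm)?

α₀ = 1 / (1 + K1/[H⁺] + K1K2/[H⁺]²) = 1 / (1 + 10^+0.36 + 10^-3.13)
   = 1 / (1 + 2.2909 + 0.00074131) = 1/3.2916 = 0.3038
[CO2*] = α₀ × DIC = 0.3038 × 1.10 = 0.3342 mmol/L
pCO2 = [CO2*]/KH = 3.342×10^-4 / 3.236×10^-2 = 1.03×10^4 μatm

pCO2 = 1.03×10^4 μatm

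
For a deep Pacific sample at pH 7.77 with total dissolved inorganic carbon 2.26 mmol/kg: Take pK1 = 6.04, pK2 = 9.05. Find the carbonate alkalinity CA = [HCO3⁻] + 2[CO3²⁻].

CA = 2.33 mmol/kg

CA = [HCO3⁻] + 2[CO3²⁻] = (α₁ + 2α₂)·DIC
At pH 7.77: [H⁺]/K1 = 10^-1.73 = 0.018621, K2/[H⁺] = 10^-1.28 = 0.052481
α₁ = 1/(1 + 0.018621 + 0.052481) = 1/1.0711 = 0.9336; α₂ = α₁·K2/[H⁺] = 0.04900
α₁ + 2α₂ = 1.0316
CA = 1.0316 × 2.26 = 2.33 mmol/kg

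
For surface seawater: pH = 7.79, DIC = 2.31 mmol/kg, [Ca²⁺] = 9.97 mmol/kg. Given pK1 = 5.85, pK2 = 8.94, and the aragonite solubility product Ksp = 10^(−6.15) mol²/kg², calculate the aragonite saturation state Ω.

α₂ = 1 / (1 + [H⁺]/K2 + [H⁺]²/(K1K2)) = 1 / (1 + 10^+1.15 + 10^-0.79)
   = 1 / (1 + 14.125 + 0.16218) = 1/15.288 = 0.06541
[CO3²⁻] = α₂ × DIC = 0.06541 × 2.31 = 0.1511 mmol/kg
Ksp = 10^(−6.15) = 7.079×10^-7
Ω = [Ca²⁺][CO3²⁻]/Ksp = (9.97×10^-3)(1.511×10^-4) / 7.079×10^-7 = 2.13

Ω = 2.13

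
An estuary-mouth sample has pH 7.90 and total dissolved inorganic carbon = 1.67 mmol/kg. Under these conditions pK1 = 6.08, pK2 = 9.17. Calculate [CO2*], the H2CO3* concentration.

α₀ = 1 / (1 + K1/[H⁺] + K1K2/[H⁺]²) = 1 / (1 + 10^+1.82 + 10^+0.55)
   = 1 / (1 + 66.069 + 3.5481) = 1/70.617 = 0.01416
[CO2*] = α₀ × DIC = 0.01416 × 1.67 = 0.0236 mmol/kg

[CO2*] = 0.0236 mmol/kg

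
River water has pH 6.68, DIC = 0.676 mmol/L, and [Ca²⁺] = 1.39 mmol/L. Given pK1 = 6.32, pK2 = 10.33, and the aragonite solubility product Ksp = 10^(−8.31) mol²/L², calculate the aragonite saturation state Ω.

α₂ = 1 / (1 + [H⁺]/K2 + [H⁺]²/(K1K2)) = 1 / (1 + 10^+3.65 + 10^+3.29)
   = 1 / (1 + 4466.8 + 1949.8) = 1/6417.7 = 0.0001558
[CO3²⁻] = α₂ × DIC = 0.0001558 × 0.676 = 0.0001053 mmol/L = 0.1053 μmol/L
Ksp = 10^(−8.31) = 4.898×10^-9
Ω = [Ca²⁺][CO3²⁻]/Ksp = (1.39×10^-3)(1.053×10^-7) / 4.898×10^-9 = 0.0299

Ω = 0.0299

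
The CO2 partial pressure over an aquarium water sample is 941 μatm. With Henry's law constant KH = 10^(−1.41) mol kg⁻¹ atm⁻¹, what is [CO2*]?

[CO2*] = 36.6 μmol/kg

KH = 10^(−1.41) = 3.890×10^-2 mol kg⁻¹ atm⁻¹
[CO2*] = KH · pCO2 = 3.890×10^-2 × 941×10^-6 atm = 3.66×10^-5 mol/kg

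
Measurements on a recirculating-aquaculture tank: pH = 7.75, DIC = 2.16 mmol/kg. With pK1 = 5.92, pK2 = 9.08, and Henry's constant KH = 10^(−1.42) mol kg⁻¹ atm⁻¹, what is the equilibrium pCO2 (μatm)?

α₀ = 1 / (1 + K1/[H⁺] + K1K2/[H⁺]²) = 1 / (1 + 10^+1.83 + 10^+0.50)
   = 1 / (1 + 67.608 + 3.1623) = 1/71.771 = 0.01393
[CO2*] = α₀ × DIC = 0.01393 × 2.16 = 0.03010 mmol/kg
pCO2 = [CO2*]/KH = 3.010×10^-5 / 3.802×10^-2 = 792 μatm

pCO2 = 792 μatm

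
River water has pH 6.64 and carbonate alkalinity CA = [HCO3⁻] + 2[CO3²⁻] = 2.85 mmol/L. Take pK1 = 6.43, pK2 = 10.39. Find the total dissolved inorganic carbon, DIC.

CA = [HCO3⁻] + 2[CO3²⁻] = (α₁ + 2α₂)·DIC
At pH 6.64: [H⁺]/K1 = 10^-0.21 = 0.61660, K2/[H⁺] = 10^-3.75 = 0.00017783
α₁ = 1/(1 + 0.61660 + 0.00017783) = 1/1.6168 = 0.6185; α₂ = α₁·K2/[H⁺] = 0.0001100
α₁ + 2α₂ = 0.6187
DIC = CA / (α₁ + 2α₂) = 2.85 / 0.6187 = 4.61 mmol/L

DIC = 4.61 mmol/L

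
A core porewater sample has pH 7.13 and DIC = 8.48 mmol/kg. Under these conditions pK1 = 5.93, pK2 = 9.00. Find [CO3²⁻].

α₂ = 1 / (1 + [H⁺]/K2 + [H⁺]²/(K1K2)) = 1 / (1 + 10^+1.87 + 10^+0.67)
   = 1 / (1 + 74.131 + 4.6774) = 1/79.808 = 0.01253
[CO3²⁻] = α₂ × DIC = 0.01253 × 8.48 = 0.106 mmol/kg

[CO3²⁻] = 0.106 mmol/kg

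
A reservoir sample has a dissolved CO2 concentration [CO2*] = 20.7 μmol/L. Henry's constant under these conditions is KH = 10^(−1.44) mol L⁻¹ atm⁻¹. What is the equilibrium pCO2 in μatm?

pCO2 = 570 μatm

KH = 10^(−1.44) = 3.631×10^-2 mol L⁻¹ atm⁻¹
pCO2 = [CO2*]/KH = 20.7×10^-6 / 3.631×10^-2 = 5.70×10^-4 atm = 570 μatm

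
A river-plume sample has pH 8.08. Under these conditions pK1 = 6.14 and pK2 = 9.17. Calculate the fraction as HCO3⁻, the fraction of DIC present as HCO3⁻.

α₁ = 0.915

α₁ = 1 / (1 + [H⁺]/K1 + K2/[H⁺]) = 1 / (1 + 10^-1.94 + 10^-1.09)
   = 1 / (1 + 0.011482 + 0.081283) = 1/1.0928 = 0.9151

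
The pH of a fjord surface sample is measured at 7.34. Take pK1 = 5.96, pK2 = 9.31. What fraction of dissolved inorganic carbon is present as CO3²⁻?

α₂ = 1 / (1 + [H⁺]/K2 + [H⁺]²/(K1K2)) = 1 / (1 + 10^+1.97 + 10^+0.59)
   = 1 / (1 + 93.325 + 3.8905) = 1/98.216 = 0.01018

α₂ = 0.0102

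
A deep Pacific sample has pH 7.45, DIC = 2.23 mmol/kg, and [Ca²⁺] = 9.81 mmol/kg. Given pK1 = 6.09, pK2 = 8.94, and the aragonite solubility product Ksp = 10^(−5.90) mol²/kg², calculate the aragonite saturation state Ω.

Ω = 0.523

α₂ = 1 / (1 + [H⁺]/K2 + [H⁺]²/(K1K2)) = 1 / (1 + 10^+1.49 + 10^+0.13)
   = 1 / (1 + 30.903 + 1.3490) = 1/33.252 = 0.03007
[CO3²⁻] = α₂ × DIC = 0.03007 × 2.23 = 0.06706 mmol/kg
Ksp = 10^(−5.90) = 1.259×10^-6
Ω = [Ca²⁺][CO3²⁻]/Ksp = (9.81×10^-3)(6.706×10^-5) / 1.259×10^-6 = 0.523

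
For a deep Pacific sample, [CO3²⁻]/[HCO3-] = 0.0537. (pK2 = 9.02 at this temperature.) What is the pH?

From K2 = [H⁺][CO3²⁻]/[HCO3-]:  pH = pK2 + log₁₀([CO3²⁻]/[HCO3-])
log₁₀(0.0537) = -1.270
pH = 9.02 + (-1.270) = 7.75

pH = 7.75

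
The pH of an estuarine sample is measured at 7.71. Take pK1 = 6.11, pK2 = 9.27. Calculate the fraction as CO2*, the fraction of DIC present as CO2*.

α₀ = 0.0239

α₀ = 1 / (1 + K1/[H⁺] + K1K2/[H⁺]²) = 1 / (1 + 10^+1.60 + 10^+0.04)
   = 1 / (1 + 39.811 + 1.0965) = 1/41.907 = 0.02386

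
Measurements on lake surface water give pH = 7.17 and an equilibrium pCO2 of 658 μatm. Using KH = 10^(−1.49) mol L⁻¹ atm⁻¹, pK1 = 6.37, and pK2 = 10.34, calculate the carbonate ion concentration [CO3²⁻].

[CO3²⁻] = 0.0908 μmol/L

[CO2*] = KH · pCO2 = 10^(−1.49) × 658×10^-6 = 2.129×10^-5 mol/L
α₀ = 1/(1 + K1/[H⁺] + K1K2/[H⁺]²) = 1/(1 + 10^+0.80 + 10^-2.37) = 0.1367
DIC = [CO2*]/α₀ = 2.129×10^-5 / 0.1367 = 0.1557 mmol/L
[CO3²⁻] = α₂·DIC; α₂ = 0.0005832, so [CO3²⁻] = 0.0005832 × 0.1557 = 9.08×10^-5 mmol/L = 0.0908 μmol/L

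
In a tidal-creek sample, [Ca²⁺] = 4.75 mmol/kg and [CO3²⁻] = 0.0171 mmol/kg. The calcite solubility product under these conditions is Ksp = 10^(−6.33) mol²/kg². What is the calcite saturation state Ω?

Ksp = 10^(−6.33) = 4.677×10^-7
Ω = [Ca²⁺][CO3²⁻]/Ksp = (4.75×10^-3)(0.0171×10^-3) / 4.677×10^-7 = 0.174

Ω = 0.174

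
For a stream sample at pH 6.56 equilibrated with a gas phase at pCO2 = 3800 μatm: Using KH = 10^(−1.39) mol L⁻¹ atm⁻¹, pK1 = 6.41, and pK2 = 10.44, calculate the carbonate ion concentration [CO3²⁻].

[CO2*] = KH · pCO2 = 10^(−1.39) × 3800×10^-6 = 1.548×10^-4 mol/L
α₀ = 1/(1 + K1/[H⁺] + K1K2/[H⁺]²) = 1/(1 + 10^+0.15 + 10^-3.73) = 0.4145
DIC = [CO2*]/α₀ = 1.548×10^-4 / 0.4145 = 0.3735 mmol/L
[CO3²⁻] = α₂·DIC; α₂ = 7.718×10^-5, so [CO3²⁻] = 7.718×10^-5 × 0.3735 = 2.88×10^-5 mmol/L = 0.0288 μmol/L

[CO3²⁻] = 0.0288 μmol/L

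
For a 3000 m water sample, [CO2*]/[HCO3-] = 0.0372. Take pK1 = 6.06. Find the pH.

pH = 7.49

From K1 = [H⁺][HCO3-]/[CO2*]:  pH = pK1 − log₁₀([CO2*]/[HCO3-])
log₁₀(0.0372) = -1.429
pH = 6.06 − (-1.429) = 7.49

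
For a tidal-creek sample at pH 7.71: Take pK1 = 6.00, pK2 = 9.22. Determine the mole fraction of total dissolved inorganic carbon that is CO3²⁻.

α₂ = 0.0294

α₂ = 1 / (1 + [H⁺]/K2 + [H⁺]²/(K1K2)) = 1 / (1 + 10^+1.51 + 10^-0.20)
   = 1 / (1 + 32.359 + 0.63096) = 1/33.990 = 0.02942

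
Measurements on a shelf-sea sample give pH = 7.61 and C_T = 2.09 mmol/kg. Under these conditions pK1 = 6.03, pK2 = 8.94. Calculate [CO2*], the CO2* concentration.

[CO2*] = 0.0512 mmol/kg

α₀ = 1 / (1 + K1/[H⁺] + K1K2/[H⁺]²) = 1 / (1 + 10^+1.58 + 10^+0.25)
   = 1 / (1 + 38.019 + 1.7783) = 1/40.797 = 0.02451
[CO2*] = α₀ × DIC = 0.02451 × 2.09 = 0.0512 mmol/kg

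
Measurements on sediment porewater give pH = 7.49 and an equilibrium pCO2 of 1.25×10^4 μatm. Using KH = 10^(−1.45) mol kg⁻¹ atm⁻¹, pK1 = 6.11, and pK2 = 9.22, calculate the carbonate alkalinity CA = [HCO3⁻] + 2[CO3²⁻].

[CO2*] = KH · pCO2 = 10^(−1.45) × 1.25×10^4×10^-6 = 4.435×10^-4 mol/kg
α₀ = 1/(1 + K1/[H⁺] + K1K2/[H⁺]²) = 1/(1 + 10^+1.38 + 10^-0.35) = 0.03932
DIC = [CO2*]/α₀ = 4.435×10^-4 / 0.03932 = 11.28 mmol/kg
CA = (α₁ + 2α₂)·DIC = (0.9431 + 2×0.01756) × 11.28 = 11.0 mmol/kg

CA = 11.0 mmol/kg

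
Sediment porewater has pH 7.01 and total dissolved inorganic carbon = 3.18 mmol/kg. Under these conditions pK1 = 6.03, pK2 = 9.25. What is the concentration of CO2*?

α₀ = 1 / (1 + K1/[H⁺] + K1K2/[H⁺]²) = 1 / (1 + 10^+0.98 + 10^-1.26)
   = 1 / (1 + 9.5499 + 0.054954) = 1/10.605 = 0.09430
[CO2*] = α₀ × DIC = 0.09430 × 3.18 = 0.300 mmol/kg

[CO2*] = 0.300 mmol/kg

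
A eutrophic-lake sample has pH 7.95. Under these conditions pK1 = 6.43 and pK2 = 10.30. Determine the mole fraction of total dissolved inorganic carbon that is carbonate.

α₂ = 0.00432

α₂ = 1 / (1 + [H⁺]/K2 + [H⁺]²/(K1K2)) = 1 / (1 + 10^+2.35 + 10^+0.83)
   = 1 / (1 + 223.87 + 6.7608) = 1/231.63 = 0.004317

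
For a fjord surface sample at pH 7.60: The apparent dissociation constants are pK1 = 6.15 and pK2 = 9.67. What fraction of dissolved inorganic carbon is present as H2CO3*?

α₀ = 0.0340

α₀ = 1 / (1 + K1/[H⁺] + K1K2/[H⁺]²) = 1 / (1 + 10^+1.45 + 10^-0.62)
   = 1 / (1 + 28.184 + 0.23988) = 1/29.424 = 0.03399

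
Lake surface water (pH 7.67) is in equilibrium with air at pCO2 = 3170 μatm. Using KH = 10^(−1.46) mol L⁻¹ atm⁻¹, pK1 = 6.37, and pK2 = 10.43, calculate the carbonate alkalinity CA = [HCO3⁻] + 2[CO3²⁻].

CA = 2.20 mmol/L

[CO2*] = KH · pCO2 = 10^(−1.46) × 3170×10^-6 = 1.099×10^-4 mol/L
α₀ = 1/(1 + K1/[H⁺] + K1K2/[H⁺]²) = 1/(1 + 10^+1.30 + 10^-1.46) = 0.04765
DIC = [CO2*]/α₀ = 1.099×10^-4 / 0.04765 = 2.307 mmol/L
CA = (α₁ + 2α₂)·DIC = (0.9507 + 2×0.001652) × 2.307 = 2.20 mmol/L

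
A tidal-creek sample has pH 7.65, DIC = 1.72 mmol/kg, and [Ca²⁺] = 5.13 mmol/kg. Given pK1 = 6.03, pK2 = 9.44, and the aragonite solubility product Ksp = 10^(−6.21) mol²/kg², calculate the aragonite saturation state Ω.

Ω = 0.223

α₂ = 1 / (1 + [H⁺]/K2 + [H⁺]²/(K1K2)) = 1 / (1 + 10^+1.79 + 10^+0.17)
   = 1 / (1 + 61.660 + 1.4791) = 1/64.139 = 0.01559
[CO3²⁻] = α₂ × DIC = 0.01559 × 1.72 = 0.02682 mmol/kg
Ksp = 10^(−6.21) = 6.166×10^-7
Ω = [Ca²⁺][CO3²⁻]/Ksp = (5.13×10^-3)(2.682×10^-5) / 6.166×10^-7 = 0.223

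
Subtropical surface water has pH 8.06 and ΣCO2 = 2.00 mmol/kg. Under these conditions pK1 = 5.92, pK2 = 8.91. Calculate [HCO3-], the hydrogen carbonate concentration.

α₁ = 1 / (1 + [H⁺]/K1 + K2/[H⁺]) = 1 / (1 + 10^-2.14 + 10^-0.85)
   = 1 / (1 + 0.0072444 + 0.14125) = 1/1.1485 = 0.8707
[HCO3⁻] = α₁ × DIC = 0.8707 × 2.00 = 1.74 mmol/kg

[HCO3⁻] = 1.74 mmol/kg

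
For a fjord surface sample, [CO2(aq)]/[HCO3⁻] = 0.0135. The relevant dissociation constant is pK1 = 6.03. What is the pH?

From K1 = [H⁺][HCO3⁻]/[CO2(aq)]:  pH = pK1 − log₁₀([CO2(aq)]/[HCO3⁻])
log₁₀(0.0135) = -1.870
pH = 6.03 − (-1.870) = 7.90

pH = 7.90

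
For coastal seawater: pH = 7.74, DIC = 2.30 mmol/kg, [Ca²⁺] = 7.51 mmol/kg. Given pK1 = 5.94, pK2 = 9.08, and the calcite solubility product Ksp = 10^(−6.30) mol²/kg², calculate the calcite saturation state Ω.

α₂ = 1 / (1 + [H⁺]/K2 + [H⁺]²/(K1K2)) = 1 / (1 + 10^+1.34 + 10^-0.46)
   = 1 / (1 + 21.878 + 0.34674) = 1/23.224 = 0.04306
[CO3²⁻] = α₂ × DIC = 0.04306 × 2.30 = 0.09903 mmol/kg
Ksp = 10^(−6.30) = 5.012×10^-7
Ω = [Ca²⁺][CO3²⁻]/Ksp = (7.51×10^-3)(9.903×10^-5) / 5.012×10^-7 = 1.48

Ω = 1.48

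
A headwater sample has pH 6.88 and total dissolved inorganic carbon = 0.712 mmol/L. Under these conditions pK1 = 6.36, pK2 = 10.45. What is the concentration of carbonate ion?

α₂ = 1 / (1 + [H⁺]/K2 + [H⁺]²/(K1K2)) = 1 / (1 + 10^+3.57 + 10^+3.05)
   = 1 / (1 + 3715.4 + 1122.0) = 1/4838.4 = 0.0002067
[CO3²⁻] = α₂ × DIC = 0.0002067 × 0.712 = 0.000147 mmol/L = 0.147 μmol/L

[CO3²⁻] = 0.147 μmol/L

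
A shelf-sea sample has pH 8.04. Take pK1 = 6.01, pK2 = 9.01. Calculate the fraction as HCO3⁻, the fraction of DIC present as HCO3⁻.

α₁ = 1 / (1 + [H⁺]/K1 + K2/[H⁺]) = 1 / (1 + 10^-2.03 + 10^-0.97)
   = 1 / (1 + 0.0093325 + 0.10715) = 1/1.1165 = 0.8957

α₁ = 0.896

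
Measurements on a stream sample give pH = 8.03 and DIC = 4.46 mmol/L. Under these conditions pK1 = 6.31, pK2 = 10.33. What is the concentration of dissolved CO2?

α₀ = 1 / (1 + K1/[H⁺] + K1K2/[H⁺]²) = 1 / (1 + 10^+1.72 + 10^-0.58)
   = 1 / (1 + 52.481 + 0.26303) = 1/53.744 = 0.01861
[CO2*] = α₀ × DIC = 0.01861 × 4.46 = 0.0830 mmol/L

[CO2*] = 0.0830 mmol/L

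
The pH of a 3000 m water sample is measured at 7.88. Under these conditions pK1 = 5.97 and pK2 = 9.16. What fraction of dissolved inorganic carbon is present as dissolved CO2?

α₀ = 1 / (1 + K1/[H⁺] + K1K2/[H⁺]²) = 1 / (1 + 10^+1.91 + 10^+0.63)
   = 1 / (1 + 81.283 + 4.2658) = 1/86.549 = 0.01155

α₀ = 0.0116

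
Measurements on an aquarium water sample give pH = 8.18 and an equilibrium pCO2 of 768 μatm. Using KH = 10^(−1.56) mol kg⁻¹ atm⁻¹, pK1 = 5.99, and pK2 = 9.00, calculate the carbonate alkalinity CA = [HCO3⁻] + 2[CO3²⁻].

CA = 4.27 mmol/kg

[CO2*] = KH · pCO2 = 10^(−1.56) × 768×10^-6 = 2.115×10^-5 mol/kg
α₀ = 1/(1 + K1/[H⁺] + K1K2/[H⁺]²) = 1/(1 + 10^+2.19 + 10^+1.37) = 0.005576
DIC = [CO2*]/α₀ = 2.115×10^-5 / 0.005576 = 3.793 mmol/kg
CA = (α₁ + 2α₂)·DIC = (0.8637 + 2×0.1307) × 3.793 = 4.27 mmol/kg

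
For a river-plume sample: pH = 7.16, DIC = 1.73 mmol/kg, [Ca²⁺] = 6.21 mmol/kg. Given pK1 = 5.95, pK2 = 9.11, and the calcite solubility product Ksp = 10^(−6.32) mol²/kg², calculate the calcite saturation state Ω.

α₂ = 1 / (1 + [H⁺]/K2 + [H⁺]²/(K1K2)) = 1 / (1 + 10^+1.95 + 10^+0.74)
   = 1 / (1 + 89.125 + 5.4954) = 1/95.621 = 0.01046
[CO3²⁻] = α₂ × DIC = 0.01046 × 1.73 = 0.01809 mmol/kg = 18.09 μmol/kg
Ksp = 10^(−6.32) = 4.786×10^-7
Ω = [Ca²⁺][CO3²⁻]/Ksp = (6.21×10^-3)(1.809×10^-5) / 4.786×10^-7 = 0.235

Ω = 0.235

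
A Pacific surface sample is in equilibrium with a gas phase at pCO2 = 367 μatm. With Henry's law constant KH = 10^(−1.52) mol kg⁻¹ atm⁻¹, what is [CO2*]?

KH = 10^(−1.52) = 3.020×10^-2 mol kg⁻¹ atm⁻¹
[CO2*] = KH · pCO2 = 3.020×10^-2 × 367×10^-6 atm = 1.11×10^-5 mol/kg

[CO2*] = 11.1 μmol/kg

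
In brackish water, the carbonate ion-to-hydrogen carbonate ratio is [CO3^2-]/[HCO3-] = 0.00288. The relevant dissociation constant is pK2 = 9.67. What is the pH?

From K2 = [H⁺][CO3^2-]/[HCO3-]:  pH = pK2 + log₁₀([CO3^2-]/[HCO3-])
log₁₀(0.00288) = -2.541
pH = 9.67 + (-2.541) = 7.13

pH = 7.13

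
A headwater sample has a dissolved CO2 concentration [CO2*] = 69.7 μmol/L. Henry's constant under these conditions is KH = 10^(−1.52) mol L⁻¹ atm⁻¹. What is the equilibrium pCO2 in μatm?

pCO2 = 2310 μatm

KH = 10^(−1.52) = 3.020×10^-2 mol L⁻¹ atm⁻¹
pCO2 = [CO2*]/KH = 69.7×10^-6 / 3.020×10^-2 = 2.31×10^-3 atm = 2310 μatm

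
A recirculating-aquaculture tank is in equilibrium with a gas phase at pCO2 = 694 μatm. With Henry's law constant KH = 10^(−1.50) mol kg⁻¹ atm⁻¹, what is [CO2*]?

KH = 10^(−1.50) = 3.162×10^-2 mol kg⁻¹ atm⁻¹
[CO2*] = KH · pCO2 = 3.162×10^-2 × 694×10^-6 atm = 2.19×10^-5 mol/kg

[CO2*] = 21.9 μmol/kg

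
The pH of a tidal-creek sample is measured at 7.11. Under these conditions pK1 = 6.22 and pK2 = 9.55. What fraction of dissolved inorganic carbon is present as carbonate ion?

α₂ = 0.00321

α₂ = 1 / (1 + [H⁺]/K2 + [H⁺]²/(K1K2)) = 1 / (1 + 10^+2.44 + 10^+1.55)
   = 1 / (1 + 275.42 + 35.481) = 1/311.90 = 0.003206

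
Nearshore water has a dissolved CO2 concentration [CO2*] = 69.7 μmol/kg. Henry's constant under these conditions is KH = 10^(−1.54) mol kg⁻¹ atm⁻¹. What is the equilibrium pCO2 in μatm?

KH = 10^(−1.54) = 2.884×10^-2 mol kg⁻¹ atm⁻¹
pCO2 = [CO2*]/KH = 69.7×10^-6 / 2.884×10^-2 = 2.42×10^-3 atm = 2420 μatm

pCO2 = 2420 μatm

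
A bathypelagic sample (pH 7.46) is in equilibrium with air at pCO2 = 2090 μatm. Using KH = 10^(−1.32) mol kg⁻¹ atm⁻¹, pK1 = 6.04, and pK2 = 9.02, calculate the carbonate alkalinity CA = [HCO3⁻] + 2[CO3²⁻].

CA = 2.78 mmol/kg

[CO2*] = KH · pCO2 = 10^(−1.32) × 2090×10^-6 = 1.000×10^-4 mol/kg
α₀ = 1/(1 + K1/[H⁺] + K1K2/[H⁺]²) = 1/(1 + 10^+1.42 + 10^-0.14) = 0.03568
DIC = [CO2*]/α₀ = 1.000×10^-4 / 0.03568 = 2.804 mmol/kg
CA = (α₁ + 2α₂)·DIC = (0.9385 + 2×0.02585) × 2.804 = 2.78 mmol/kg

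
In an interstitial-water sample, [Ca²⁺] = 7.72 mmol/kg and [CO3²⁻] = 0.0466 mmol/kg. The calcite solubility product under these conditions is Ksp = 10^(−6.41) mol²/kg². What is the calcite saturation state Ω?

Ω = 0.925

Ksp = 10^(−6.41) = 3.890×10^-7
Ω = [Ca²⁺][CO3²⁻]/Ksp = (7.72×10^-3)(0.0466×10^-3) / 3.890×10^-7 = 0.925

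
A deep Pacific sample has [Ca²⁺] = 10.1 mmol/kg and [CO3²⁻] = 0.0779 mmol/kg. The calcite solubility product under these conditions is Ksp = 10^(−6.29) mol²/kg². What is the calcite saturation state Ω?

Ksp = 10^(−6.29) = 5.129×10^-7
Ω = [Ca²⁺][CO3²⁻]/Ksp = (10.1×10^-3)(0.0779×10^-3) / 5.129×10^-7 = 1.53

Ω = 1.53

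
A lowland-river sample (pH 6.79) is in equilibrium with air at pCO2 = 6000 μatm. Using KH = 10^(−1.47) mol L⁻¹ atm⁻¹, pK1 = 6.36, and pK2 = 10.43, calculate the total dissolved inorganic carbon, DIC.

[CO2*] = KH · pCO2 = 10^(−1.47) × 6000×10^-6 = 2.033×10^-4 mol/L
α₀ = 1/(1 + K1/[H⁺] + K1K2/[H⁺]²) = 1/(1 + 10^+0.43 + 10^-3.21) = 0.2708
DIC = [CO2*]/α₀ = 2.033×10^-4 / 0.2708 = 0.751 mmol/L

DIC = 0.751 mmol/L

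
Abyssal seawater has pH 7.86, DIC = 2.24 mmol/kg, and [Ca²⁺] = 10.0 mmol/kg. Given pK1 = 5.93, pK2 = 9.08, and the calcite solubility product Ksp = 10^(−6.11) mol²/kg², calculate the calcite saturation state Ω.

Ω = 1.62

α₂ = 1 / (1 + [H⁺]/K2 + [H⁺]²/(K1K2)) = 1 / (1 + 10^+1.22 + 10^-0.71)
   = 1 / (1 + 16.596 + 0.19498) = 1/17.791 = 0.05621
[CO3²⁻] = α₂ × DIC = 0.05621 × 2.24 = 0.1259 mmol/kg
Ksp = 10^(−6.11) = 7.762×10^-7
Ω = [Ca²⁺][CO3²⁻]/Ksp = (10.0×10^-3)(1.259×10^-4) / 7.762×10^-7 = 1.62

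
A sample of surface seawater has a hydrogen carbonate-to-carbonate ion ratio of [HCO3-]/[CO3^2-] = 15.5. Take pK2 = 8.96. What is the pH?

From K2 = [H⁺][CO3^2-]/[HCO3-]:  pH = pK2 − log₁₀([HCO3-]/[CO3^2-])
log₁₀(15.5) = +1.190
pH = 8.96 − (+1.190) = 7.77

pH = 7.77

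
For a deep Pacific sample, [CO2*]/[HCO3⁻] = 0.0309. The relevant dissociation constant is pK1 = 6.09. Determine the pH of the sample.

From K1 = [H⁺][HCO3⁻]/[CO2*]:  pH = pK1 − log₁₀([CO2*]/[HCO3⁻])
log₁₀(0.0309) = -1.510
pH = 6.09 − (-1.510) = 7.60

pH = 7.60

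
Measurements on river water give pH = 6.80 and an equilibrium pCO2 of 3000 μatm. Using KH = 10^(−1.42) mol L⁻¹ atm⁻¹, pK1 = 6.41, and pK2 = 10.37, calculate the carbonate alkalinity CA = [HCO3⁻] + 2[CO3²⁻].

[CO2*] = KH · pCO2 = 10^(−1.42) × 3000×10^-6 = 1.141×10^-4 mol/L
α₀ = 1/(1 + K1/[H⁺] + K1K2/[H⁺]²) = 1/(1 + 10^+0.39 + 10^-3.18) = 0.2894
DIC = [CO2*]/α₀ = 1.141×10^-4 / 0.2894 = 0.3941 mmol/L
CA = (α₁ + 2α₂)·DIC = (0.7104 + 2×0.0001912) × 0.3941 = 0.280 mmol/L

CA = 0.280 mmol/L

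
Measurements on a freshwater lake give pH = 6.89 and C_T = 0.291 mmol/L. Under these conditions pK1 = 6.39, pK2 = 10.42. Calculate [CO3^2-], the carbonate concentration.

α₂ = 1 / (1 + [H⁺]/K2 + [H⁺]²/(K1K2)) = 1 / (1 + 10^+3.53 + 10^+3.03)
   = 1 / (1 + 3388.4 + 1071.5) = 1/4461.0 = 0.0002242
[CO3²⁻] = α₂ × DIC = 0.0002242 × 0.291 = 6.52×10^-5 mmol/L = 0.0652 μmol/L

[CO3²⁻] = 0.0652 μmol/L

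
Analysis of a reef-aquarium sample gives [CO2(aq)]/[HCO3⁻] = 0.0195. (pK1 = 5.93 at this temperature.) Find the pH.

From K1 = [H⁺][HCO3⁻]/[CO2(aq)]:  pH = pK1 − log₁₀([CO2(aq)]/[HCO3⁻])
log₁₀(0.0195) = -1.710
pH = 5.93 − (-1.710) = 7.64

pH = 7.64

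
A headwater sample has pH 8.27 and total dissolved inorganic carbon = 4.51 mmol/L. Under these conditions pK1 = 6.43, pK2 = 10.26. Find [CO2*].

α₀ = 1 / (1 + K1/[H⁺] + K1K2/[H⁺]²) = 1 / (1 + 10^+1.84 + 10^-0.15)
   = 1 / (1 + 69.183 + 0.70795) = 1/70.891 = 0.01411
[CO2*] = α₀ × DIC = 0.01411 × 4.51 = 0.0636 mmol/L

[CO2*] = 0.0636 mmol/L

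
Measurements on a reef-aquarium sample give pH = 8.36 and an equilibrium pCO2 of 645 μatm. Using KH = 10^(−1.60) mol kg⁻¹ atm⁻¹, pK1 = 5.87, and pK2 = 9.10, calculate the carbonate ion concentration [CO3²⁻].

[CO2*] = KH · pCO2 = 10^(−1.60) × 645×10^-6 = 1.620×10^-5 mol/kg
α₀ = 1/(1 + K1/[H⁺] + K1K2/[H⁺]²) = 1/(1 + 10^+2.49 + 10^+1.75) = 0.002730
DIC = [CO2*]/α₀ = 1.620×10^-5 / 0.002730 = 5.934 mmol/kg
[CO3²⁻] = α₂·DIC; α₂ = 0.1535, so [CO3²⁻] = 0.1535 × 5.934 = 0.911 mmol/kg

[CO3²⁻] = 0.911 mmol/kg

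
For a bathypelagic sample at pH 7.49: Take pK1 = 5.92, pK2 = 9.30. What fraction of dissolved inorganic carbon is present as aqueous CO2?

α₀ = 1 / (1 + K1/[H⁺] + K1K2/[H⁺]²) = 1 / (1 + 10^+1.57 + 10^-0.24)
   = 1 / (1 + 37.154 + 0.57544) = 1/38.729 = 0.02582

α₀ = 0.0258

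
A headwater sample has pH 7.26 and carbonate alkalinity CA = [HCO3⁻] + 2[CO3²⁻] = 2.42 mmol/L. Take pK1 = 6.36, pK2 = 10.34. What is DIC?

DIC = 2.72 mmol/L

CA = [HCO3⁻] + 2[CO3²⁻] = (α₁ + 2α₂)·DIC
At pH 7.26: [H⁺]/K1 = 10^-0.90 = 0.12589, K2/[H⁺] = 10^-3.08 = 0.00083176
α₁ = 1/(1 + 0.12589 + 0.00083176) = 1/1.1267 = 0.8875; α₂ = α₁·K2/[H⁺] = 0.0007382
α₁ + 2α₂ = 0.8890
DIC = CA / (α₁ + 2α₂) = 2.42 / 0.8890 = 2.72 mmol/L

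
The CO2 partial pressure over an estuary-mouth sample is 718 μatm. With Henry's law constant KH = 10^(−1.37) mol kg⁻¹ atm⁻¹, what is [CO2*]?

[CO2*] = 30.6 μmol/kg

KH = 10^(−1.37) = 4.266×10^-2 mol kg⁻¹ atm⁻¹
[CO2*] = KH · pCO2 = 4.266×10^-2 × 718×10^-6 atm = 3.06×10^-5 mol/kg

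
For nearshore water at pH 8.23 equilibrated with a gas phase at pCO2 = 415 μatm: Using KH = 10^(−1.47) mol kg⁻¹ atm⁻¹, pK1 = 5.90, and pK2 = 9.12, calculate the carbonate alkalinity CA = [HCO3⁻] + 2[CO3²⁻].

CA = 3.78 mmol/kg

[CO2*] = KH · pCO2 = 10^(−1.47) × 415×10^-6 = 1.406×10^-5 mol/kg
α₀ = 1/(1 + K1/[H⁺] + K1K2/[H⁺]²) = 1/(1 + 10^+2.33 + 10^+1.44) = 0.004126
DIC = [CO2*]/α₀ = 1.406×10^-5 / 0.004126 = 3.408 mmol/kg
CA = (α₁ + 2α₂)·DIC = (0.8822 + 2×0.1137) × 3.408 = 3.78 mmol/kg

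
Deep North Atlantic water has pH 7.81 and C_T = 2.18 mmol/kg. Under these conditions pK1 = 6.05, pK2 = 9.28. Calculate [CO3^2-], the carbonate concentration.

[CO3²⁻] = 0.0703 mmol/kg

α₂ = 1 / (1 + [H⁺]/K2 + [H⁺]²/(K1K2)) = 1 / (1 + 10^+1.47 + 10^-0.29)
   = 1 / (1 + 29.512 + 0.51286) = 1/31.025 = 0.03223
[CO3²⁻] = α₂ × DIC = 0.03223 × 2.18 = 0.0703 mmol/kg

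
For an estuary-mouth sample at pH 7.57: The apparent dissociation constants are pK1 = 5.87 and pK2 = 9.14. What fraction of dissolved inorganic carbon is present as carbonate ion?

α₂ = 0.0257

α₂ = 1 / (1 + [H⁺]/K2 + [H⁺]²/(K1K2)) = 1 / (1 + 10^+1.57 + 10^-0.13)
   = 1 / (1 + 37.154 + 0.74131) = 1/38.895 = 0.02571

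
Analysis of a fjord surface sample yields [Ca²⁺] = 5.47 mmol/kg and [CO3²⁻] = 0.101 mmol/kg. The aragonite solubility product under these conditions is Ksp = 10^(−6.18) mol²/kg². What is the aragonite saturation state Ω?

Ksp = 10^(−6.18) = 6.607×10^-7
Ω = [Ca²⁺][CO3²⁻]/Ksp = (5.47×10^-3)(0.101×10^-3) / 6.607×10^-7 = 0.836

Ω = 0.836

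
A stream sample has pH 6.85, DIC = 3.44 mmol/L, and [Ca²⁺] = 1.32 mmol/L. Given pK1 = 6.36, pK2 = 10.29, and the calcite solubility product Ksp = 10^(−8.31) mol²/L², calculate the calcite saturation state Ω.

α₂ = 1 / (1 + [H⁺]/K2 + [H⁺]²/(K1K2)) = 1 / (1 + 10^+3.44 + 10^+2.95)
   = 1 / (1 + 2754.2 + 891.25) = 1/3646.5 = 0.0002742
[CO3²⁻] = α₂ × DIC = 0.0002742 × 3.44 = 0.0009434 mmol/L = 0.9434 μmol/L
Ksp = 10^(−8.31) = 4.898×10^-9
Ω = [Ca²⁺][CO3²⁻]/Ksp = (1.32×10^-3)(9.434×10^-7) / 4.898×10^-9 = 0.254

Ω = 0.254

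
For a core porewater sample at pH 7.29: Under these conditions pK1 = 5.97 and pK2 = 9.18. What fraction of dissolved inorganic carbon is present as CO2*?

α₀ = 1 / (1 + K1/[H⁺] + K1K2/[H⁺]²) = 1 / (1 + 10^+1.32 + 10^-0.57)
   = 1 / (1 + 20.893 + 0.26915) = 1/22.162 = 0.04512

α₀ = 0.0451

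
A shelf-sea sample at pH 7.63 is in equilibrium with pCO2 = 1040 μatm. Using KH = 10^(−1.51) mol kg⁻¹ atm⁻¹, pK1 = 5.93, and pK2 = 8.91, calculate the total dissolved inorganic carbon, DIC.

DIC = 1.73 mmol/kg

[CO2*] = KH · pCO2 = 10^(−1.51) × 1040×10^-6 = 3.214×10^-5 mol/kg
α₀ = 1/(1 + K1/[H⁺] + K1K2/[H⁺]²) = 1/(1 + 10^+1.70 + 10^+0.42) = 0.01861
DIC = [CO2*]/α₀ = 3.214×10^-5 / 0.01861 = 1.73 mmol/kg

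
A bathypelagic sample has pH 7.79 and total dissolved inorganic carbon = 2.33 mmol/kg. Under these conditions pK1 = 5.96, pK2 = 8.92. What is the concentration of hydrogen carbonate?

[HCO3⁻] = 2.14 mmol/kg

α₁ = 1 / (1 + [H⁺]/K1 + K2/[H⁺]) = 1 / (1 + 10^-1.83 + 10^-1.13)
   = 1 / (1 + 0.014791 + 0.074131) = 1/1.0889 = 0.9183
[HCO3⁻] = α₁ × DIC = 0.9183 × 2.33 = 2.14 mmol/kg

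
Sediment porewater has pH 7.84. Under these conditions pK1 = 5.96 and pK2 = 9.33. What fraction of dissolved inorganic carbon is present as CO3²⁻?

α₂ = 1 / (1 + [H⁺]/K2 + [H⁺]²/(K1K2)) = 1 / (1 + 10^+1.49 + 10^-0.39)
   = 1 / (1 + 30.903 + 0.40738) = 1/32.310 = 0.03095

α₂ = 0.0309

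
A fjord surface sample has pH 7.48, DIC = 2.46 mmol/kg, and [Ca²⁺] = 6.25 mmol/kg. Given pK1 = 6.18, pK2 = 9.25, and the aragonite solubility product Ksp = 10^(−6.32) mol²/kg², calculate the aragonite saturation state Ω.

Ω = 0.511

α₂ = 1 / (1 + [H⁺]/K2 + [H⁺]²/(K1K2)) = 1 / (1 + 10^+1.77 + 10^+0.47)
   = 1 / (1 + 58.884 + 2.9512) = 1/62.836 = 0.01591
[CO3²⁻] = α₂ × DIC = 0.01591 × 2.46 = 0.03915 mmol/kg
Ksp = 10^(−6.32) = 4.786×10^-7
Ω = [Ca²⁺][CO3²⁻]/Ksp = (6.25×10^-3)(3.915×10^-5) / 4.786×10^-7 = 0.511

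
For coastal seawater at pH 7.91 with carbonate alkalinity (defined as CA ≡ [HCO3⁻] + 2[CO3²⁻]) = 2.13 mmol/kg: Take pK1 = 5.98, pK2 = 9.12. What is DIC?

CA = [HCO3⁻] + 2[CO3²⁻] = (α₁ + 2α₂)·DIC
At pH 7.91: [H⁺]/K1 = 10^-1.93 = 0.011749, K2/[H⁺] = 10^-1.21 = 0.061660
α₁ = 1/(1 + 0.011749 + 0.061660) = 1/1.0734 = 0.9316; α₂ = α₁·K2/[H⁺] = 0.05744
α₁ + 2α₂ = 1.0465
DIC = CA / (α₁ + 2α₂) = 2.13 / 1.0465 = 2.04 mmol/kg

DIC = 2.04 mmol/kg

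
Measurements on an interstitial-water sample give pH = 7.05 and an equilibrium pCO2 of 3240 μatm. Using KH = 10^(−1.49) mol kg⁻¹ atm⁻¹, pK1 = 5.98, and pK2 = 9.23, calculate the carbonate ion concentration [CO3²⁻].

[CO3²⁻] = 8.14 μmol/kg

[CO2*] = KH · pCO2 = 10^(−1.49) × 3240×10^-6 = 1.048×10^-4 mol/kg
α₀ = 1/(1 + K1/[H⁺] + K1K2/[H⁺]²) = 1/(1 + 10^+1.07 + 10^-1.11) = 0.07796
DIC = [CO2*]/α₀ = 1.048×10^-4 / 0.07796 = 1.345 mmol/kg
[CO3²⁻] = α₂·DIC; α₂ = 0.006052, so [CO3²⁻] = 0.006052 × 1.345 = 0.00814 mmol/kg = 8.14 μmol/kg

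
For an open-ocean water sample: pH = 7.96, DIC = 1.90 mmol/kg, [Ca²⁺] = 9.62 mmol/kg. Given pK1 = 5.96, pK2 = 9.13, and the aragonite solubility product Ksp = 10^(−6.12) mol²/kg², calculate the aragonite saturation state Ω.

α₂ = 1 / (1 + [H⁺]/K2 + [H⁺]²/(K1K2)) = 1 / (1 + 10^+1.17 + 10^-0.83)
   = 1 / (1 + 14.791 + 0.14791) = 1/15.939 = 0.06274
[CO3²⁻] = α₂ × DIC = 0.06274 × 1.90 = 0.1192 mmol/kg
Ksp = 10^(−6.12) = 7.586×10^-7
Ω = [Ca²⁺][CO3²⁻]/Ksp = (9.62×10^-3)(1.192×10^-4) / 7.586×10^-7 = 1.51

Ω = 1.51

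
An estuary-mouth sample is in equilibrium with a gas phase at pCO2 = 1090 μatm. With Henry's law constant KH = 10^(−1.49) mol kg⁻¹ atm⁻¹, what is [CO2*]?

[CO2*] = 35.3 μmol/kg

KH = 10^(−1.49) = 3.236×10^-2 mol kg⁻¹ atm⁻¹
[CO2*] = KH · pCO2 = 3.236×10^-2 × 1090×10^-6 atm = 3.53×10^-5 mol/kg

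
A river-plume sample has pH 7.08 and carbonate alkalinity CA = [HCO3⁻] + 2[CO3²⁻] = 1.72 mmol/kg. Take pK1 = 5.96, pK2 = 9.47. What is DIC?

CA = [HCO3⁻] + 2[CO3²⁻] = (α₁ + 2α₂)·DIC
At pH 7.08: [H⁺]/K1 = 10^-1.12 = 0.075858, K2/[H⁺] = 10^-2.39 = 0.0040738
α₁ = 1/(1 + 0.075858 + 0.0040738) = 1/1.0799 = 0.9260; α₂ = α₁·K2/[H⁺] = 0.003772
α₁ + 2α₂ = 0.9335
DIC = CA / (α₁ + 2α₂) = 1.72 / 0.9335 = 1.84 mmol/kg

DIC = 1.84 mmol/kg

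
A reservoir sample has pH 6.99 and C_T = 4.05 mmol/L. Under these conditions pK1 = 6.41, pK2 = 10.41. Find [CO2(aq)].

α₀ = 1 / (1 + K1/[H⁺] + K1K2/[H⁺]²) = 1 / (1 + 10^+0.58 + 10^-2.84)
   = 1 / (1 + 3.8019 + 0.0014454) = 1/4.8033 = 0.2082
[CO2*] = α₀ × DIC = 0.2082 × 4.05 = 0.843 mmol/L

[CO2*] = 0.843 mmol/L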